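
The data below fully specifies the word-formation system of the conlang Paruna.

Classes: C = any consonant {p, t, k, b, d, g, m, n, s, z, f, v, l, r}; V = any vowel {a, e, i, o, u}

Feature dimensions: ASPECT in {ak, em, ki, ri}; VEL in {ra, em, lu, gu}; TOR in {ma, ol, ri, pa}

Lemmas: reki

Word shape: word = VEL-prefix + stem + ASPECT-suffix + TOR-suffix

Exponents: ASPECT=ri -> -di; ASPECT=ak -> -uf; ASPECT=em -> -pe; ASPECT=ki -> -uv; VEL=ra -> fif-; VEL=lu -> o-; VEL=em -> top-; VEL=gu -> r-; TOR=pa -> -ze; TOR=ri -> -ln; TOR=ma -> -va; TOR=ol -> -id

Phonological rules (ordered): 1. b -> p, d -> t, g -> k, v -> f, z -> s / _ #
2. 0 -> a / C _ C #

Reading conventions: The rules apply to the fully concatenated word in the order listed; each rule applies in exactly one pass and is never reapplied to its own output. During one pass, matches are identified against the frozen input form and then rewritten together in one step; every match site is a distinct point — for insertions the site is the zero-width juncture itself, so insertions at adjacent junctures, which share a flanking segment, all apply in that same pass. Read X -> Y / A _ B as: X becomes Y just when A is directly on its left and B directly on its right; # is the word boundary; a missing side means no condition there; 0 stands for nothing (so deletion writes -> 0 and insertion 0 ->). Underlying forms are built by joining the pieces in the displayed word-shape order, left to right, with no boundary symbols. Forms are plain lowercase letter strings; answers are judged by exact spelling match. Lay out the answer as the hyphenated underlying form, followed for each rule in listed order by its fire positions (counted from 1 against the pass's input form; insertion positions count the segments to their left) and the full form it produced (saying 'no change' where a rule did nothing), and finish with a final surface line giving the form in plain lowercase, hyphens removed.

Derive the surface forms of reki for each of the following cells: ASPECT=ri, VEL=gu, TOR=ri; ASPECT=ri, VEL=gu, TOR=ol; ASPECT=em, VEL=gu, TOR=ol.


cell ASPECT=ri, VEL=gu, TOR=ri:
underlying: r-reki-di-ln
1. b -> p, d -> t, g -> k, v -> f, z -> s / _ #: no change
2. 0 -> a / C _ C #: inserts after position(s) 8: rrekidilan
surface: rrekidilan

cell ASPECT=ri, VEL=gu, TOR=ol:
underlying: r-reki-di-id
1. b -> p, d -> t, g -> k, v -> f, z -> s / _ #: fires at position(s) 9: rrekidiit
2. 0 -> a / C _ C #: no change
surface: rrekidiit

cell ASPECT=em, VEL=gu, TOR=ol:
underlying: r-reki-pe-id
1. b -> p, d -> t, g -> k, v -> f, z -> s / _ #: fires at position(s) 9: rrekipeit
2. 0 -> a / C _ C #: no change
surface: rrekipeit


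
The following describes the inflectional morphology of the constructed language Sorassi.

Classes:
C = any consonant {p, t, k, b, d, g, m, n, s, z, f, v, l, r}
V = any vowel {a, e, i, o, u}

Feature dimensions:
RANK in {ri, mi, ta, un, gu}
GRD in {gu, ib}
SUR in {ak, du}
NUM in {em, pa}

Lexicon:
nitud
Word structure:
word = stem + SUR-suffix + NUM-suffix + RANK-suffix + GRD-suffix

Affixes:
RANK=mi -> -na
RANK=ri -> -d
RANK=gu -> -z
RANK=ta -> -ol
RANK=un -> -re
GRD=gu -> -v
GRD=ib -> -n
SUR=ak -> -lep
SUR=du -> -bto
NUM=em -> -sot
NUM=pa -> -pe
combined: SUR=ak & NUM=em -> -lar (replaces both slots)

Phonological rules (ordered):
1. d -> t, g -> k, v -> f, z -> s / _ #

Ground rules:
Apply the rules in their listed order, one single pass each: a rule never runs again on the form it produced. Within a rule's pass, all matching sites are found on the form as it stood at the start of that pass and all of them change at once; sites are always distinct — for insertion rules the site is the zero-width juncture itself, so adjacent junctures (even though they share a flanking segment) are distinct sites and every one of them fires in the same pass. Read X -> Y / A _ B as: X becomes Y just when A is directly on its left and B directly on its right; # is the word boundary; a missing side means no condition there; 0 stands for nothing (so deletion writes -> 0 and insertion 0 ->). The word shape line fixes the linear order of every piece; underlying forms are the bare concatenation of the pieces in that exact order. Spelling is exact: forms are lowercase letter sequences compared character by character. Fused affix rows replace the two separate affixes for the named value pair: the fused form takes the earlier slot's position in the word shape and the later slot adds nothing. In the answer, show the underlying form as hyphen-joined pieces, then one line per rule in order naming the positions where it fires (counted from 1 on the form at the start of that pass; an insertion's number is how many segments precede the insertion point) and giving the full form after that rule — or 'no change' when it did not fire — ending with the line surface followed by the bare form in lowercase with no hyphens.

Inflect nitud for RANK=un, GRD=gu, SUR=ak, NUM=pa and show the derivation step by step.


underlying: nitud-lep-pe-re-v
1. d -> t, g -> k, v -> f, z -> s / _ #: fires at position(s) 13: nitudlepperef
surface: nitudlepperef


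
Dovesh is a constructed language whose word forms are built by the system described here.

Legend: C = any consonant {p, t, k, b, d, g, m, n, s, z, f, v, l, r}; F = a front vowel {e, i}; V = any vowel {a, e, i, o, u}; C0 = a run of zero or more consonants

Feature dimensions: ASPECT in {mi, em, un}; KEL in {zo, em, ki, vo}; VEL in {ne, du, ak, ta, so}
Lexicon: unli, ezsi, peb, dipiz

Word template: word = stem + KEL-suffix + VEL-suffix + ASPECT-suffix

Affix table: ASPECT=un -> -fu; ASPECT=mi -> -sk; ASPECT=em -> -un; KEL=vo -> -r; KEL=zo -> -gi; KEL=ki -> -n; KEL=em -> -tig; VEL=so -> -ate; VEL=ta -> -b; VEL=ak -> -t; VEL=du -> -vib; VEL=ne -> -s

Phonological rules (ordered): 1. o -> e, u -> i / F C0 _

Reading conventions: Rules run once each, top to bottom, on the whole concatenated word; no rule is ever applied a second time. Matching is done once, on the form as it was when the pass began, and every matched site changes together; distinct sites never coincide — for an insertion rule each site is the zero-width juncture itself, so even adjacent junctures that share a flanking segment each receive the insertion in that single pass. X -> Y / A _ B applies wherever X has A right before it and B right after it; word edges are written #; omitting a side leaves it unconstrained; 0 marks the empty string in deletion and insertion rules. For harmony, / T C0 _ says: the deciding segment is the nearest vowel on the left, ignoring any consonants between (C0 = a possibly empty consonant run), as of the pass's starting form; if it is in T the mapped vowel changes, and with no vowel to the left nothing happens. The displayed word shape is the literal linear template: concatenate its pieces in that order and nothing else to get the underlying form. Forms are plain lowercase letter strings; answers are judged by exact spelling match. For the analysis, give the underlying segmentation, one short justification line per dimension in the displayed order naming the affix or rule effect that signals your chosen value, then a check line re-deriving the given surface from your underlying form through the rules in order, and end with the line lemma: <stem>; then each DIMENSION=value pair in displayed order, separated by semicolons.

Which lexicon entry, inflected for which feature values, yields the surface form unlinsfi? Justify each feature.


underlying: unli-n-s-fu
ASPECT=un - signalled by the affix -fu
KEL=ki - signalled by the affix -n
VEL=ne - signalled by the affix -s
check: unlinsfu -> unlinsfi
lemma: unli; ASPECT=un; KEL=ki; VEL=ne


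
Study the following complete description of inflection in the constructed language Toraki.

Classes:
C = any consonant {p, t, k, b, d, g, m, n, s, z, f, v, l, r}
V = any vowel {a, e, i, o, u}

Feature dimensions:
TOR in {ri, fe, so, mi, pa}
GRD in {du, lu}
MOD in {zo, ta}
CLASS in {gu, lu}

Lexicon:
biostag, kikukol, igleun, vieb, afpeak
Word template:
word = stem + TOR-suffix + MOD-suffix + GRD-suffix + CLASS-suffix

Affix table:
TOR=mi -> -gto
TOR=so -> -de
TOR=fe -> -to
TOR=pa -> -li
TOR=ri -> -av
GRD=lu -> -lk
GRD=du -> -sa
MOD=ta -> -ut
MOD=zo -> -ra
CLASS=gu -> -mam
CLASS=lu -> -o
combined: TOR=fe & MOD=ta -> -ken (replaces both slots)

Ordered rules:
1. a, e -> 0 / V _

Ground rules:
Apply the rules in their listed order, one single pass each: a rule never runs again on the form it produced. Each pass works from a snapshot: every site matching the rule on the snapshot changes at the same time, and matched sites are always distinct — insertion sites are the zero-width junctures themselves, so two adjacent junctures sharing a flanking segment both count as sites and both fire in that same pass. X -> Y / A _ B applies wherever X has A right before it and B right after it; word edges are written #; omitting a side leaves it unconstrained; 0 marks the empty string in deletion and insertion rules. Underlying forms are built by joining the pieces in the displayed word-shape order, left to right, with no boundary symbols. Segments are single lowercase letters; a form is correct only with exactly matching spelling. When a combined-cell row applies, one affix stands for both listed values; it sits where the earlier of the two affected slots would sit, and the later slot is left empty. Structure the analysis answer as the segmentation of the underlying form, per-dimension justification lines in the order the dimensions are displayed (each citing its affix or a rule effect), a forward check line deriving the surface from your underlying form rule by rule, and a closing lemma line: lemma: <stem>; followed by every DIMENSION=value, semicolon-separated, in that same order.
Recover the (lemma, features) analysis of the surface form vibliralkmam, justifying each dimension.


underlying: vieb-li-ra-lk-mam
TOR=pa - signalled by the affix -li
GRD=lu - signalled by the affix -lk
MOD=zo - signalled by the affix -ra
CLASS=gu - signalled by the affix -mam
check: viebliralkmam -> vibliralkmam
lemma: vieb; TOR=pa; GRD=lu; MOD=zo; CLASS=gu


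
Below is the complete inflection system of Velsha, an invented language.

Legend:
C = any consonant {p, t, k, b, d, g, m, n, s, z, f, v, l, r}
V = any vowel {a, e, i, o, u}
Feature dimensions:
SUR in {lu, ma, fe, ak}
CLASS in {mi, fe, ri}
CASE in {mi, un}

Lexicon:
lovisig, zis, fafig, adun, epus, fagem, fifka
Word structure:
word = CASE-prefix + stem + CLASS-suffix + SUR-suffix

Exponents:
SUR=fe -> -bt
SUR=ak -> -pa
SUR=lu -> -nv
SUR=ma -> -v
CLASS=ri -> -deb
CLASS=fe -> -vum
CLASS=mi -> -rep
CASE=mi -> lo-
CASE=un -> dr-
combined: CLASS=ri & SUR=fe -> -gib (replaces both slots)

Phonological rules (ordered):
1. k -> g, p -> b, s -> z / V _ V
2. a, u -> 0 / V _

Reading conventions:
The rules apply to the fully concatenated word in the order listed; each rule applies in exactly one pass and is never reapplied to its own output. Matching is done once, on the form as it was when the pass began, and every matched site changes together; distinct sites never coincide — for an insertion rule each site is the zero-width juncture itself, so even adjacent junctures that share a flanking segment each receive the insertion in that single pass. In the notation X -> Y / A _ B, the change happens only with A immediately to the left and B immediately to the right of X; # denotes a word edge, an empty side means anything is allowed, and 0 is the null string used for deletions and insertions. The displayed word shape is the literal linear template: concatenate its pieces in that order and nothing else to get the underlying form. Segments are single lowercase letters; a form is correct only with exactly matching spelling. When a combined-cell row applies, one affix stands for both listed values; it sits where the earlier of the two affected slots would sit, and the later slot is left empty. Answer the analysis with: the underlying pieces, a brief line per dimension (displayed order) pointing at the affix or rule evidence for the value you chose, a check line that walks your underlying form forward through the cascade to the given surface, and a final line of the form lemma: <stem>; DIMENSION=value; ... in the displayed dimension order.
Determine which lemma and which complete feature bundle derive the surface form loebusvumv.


underlying: lo-epus-vum-v
SUR=ma - signalled by the affix -v
CLASS=fe - signalled by the affix -vum
CASE=mi - signalled by the affix lo-
check: loepusvumv -> loebusvumv -> loebusvumv
lemma: epus; SUR=ma; CLASS=fe; CASE=mi


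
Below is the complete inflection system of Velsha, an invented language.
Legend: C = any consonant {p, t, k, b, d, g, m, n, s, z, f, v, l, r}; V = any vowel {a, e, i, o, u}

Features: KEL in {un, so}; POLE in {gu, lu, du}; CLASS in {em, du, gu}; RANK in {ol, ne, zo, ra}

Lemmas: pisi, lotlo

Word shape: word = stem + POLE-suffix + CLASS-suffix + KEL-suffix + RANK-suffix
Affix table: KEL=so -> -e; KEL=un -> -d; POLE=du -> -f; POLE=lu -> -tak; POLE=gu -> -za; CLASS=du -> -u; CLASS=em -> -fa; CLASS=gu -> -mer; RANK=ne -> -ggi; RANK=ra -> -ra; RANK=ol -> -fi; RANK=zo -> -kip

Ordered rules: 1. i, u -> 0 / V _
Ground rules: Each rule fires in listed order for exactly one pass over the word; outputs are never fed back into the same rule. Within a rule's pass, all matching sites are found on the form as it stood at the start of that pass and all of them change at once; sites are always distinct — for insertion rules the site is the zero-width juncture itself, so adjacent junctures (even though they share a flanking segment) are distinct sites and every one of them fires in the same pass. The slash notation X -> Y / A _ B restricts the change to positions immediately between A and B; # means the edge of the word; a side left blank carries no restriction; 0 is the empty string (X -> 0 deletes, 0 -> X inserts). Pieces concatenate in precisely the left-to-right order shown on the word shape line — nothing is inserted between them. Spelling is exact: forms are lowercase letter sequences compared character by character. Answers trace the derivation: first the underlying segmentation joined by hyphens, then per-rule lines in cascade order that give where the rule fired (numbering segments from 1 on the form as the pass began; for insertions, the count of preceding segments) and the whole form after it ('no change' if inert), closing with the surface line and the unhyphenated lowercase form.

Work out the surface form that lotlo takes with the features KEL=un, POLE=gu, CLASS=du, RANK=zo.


underlying: lotlo-za-u-d-kip
1. i, u -> 0 / V _: fires at position(s) 8: lotlozadkip
surface: lotlozadkip


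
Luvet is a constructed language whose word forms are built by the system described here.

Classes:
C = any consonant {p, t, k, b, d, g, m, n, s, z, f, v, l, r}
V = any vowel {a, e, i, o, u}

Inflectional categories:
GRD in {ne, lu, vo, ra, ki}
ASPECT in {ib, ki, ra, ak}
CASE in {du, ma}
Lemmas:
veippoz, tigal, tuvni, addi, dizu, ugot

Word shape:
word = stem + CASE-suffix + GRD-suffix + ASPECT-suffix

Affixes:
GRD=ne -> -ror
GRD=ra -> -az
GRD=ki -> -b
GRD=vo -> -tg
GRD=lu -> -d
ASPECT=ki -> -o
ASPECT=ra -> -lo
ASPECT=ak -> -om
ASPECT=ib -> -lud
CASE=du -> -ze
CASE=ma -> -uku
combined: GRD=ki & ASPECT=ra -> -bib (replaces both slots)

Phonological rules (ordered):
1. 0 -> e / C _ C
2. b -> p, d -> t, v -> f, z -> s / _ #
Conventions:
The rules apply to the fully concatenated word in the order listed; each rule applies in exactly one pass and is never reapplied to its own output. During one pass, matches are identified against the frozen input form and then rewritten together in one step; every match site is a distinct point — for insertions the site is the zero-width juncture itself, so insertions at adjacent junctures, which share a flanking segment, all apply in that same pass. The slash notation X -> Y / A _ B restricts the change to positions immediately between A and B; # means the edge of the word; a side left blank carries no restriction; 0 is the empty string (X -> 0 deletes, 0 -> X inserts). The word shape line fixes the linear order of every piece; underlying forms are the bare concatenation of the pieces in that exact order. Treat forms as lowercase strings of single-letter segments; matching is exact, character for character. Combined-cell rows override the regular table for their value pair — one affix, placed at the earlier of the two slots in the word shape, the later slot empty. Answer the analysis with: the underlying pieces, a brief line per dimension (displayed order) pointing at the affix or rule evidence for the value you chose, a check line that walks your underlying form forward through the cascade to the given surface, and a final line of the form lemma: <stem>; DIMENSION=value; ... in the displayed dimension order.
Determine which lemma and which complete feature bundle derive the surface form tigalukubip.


underlying: tigal-uku-bib
GRD=ki - signalled by the combined affix row
ASPECT=ra - signalled by the combined affix row
CASE=ma - signalled by the affix -uku
check: tigalukubib -> tigalukubib -> tigalukubip
lemma: tigal; GRD=ki; ASPECT=ra; CASE=ma


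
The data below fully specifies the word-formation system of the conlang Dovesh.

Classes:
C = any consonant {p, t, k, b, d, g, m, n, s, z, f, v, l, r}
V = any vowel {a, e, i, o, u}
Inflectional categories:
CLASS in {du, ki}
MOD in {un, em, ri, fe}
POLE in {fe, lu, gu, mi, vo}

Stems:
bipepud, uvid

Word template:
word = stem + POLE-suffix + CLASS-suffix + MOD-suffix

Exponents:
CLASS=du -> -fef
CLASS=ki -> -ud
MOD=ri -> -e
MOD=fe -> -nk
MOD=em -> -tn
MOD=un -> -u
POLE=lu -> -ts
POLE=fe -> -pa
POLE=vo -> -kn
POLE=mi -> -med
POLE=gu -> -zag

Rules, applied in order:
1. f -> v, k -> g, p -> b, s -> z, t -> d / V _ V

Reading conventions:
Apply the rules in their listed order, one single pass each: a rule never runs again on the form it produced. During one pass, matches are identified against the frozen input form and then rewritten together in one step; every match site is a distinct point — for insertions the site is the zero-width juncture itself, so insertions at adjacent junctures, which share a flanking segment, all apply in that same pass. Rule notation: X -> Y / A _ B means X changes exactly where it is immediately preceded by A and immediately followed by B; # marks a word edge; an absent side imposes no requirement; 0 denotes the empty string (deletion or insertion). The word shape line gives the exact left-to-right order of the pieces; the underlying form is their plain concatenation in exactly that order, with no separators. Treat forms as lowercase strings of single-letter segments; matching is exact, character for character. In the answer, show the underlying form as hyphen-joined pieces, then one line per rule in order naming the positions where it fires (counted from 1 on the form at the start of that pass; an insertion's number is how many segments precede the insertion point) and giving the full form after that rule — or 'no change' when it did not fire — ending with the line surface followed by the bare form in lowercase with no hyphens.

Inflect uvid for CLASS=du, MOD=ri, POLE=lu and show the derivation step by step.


underlying: uvid-ts-fef-e
1. f -> v, k -> g, p -> b, s -> z, t -> d / V _ V: fires at position(s) 9: uvidtsfeve
surface: uvidtsfeve


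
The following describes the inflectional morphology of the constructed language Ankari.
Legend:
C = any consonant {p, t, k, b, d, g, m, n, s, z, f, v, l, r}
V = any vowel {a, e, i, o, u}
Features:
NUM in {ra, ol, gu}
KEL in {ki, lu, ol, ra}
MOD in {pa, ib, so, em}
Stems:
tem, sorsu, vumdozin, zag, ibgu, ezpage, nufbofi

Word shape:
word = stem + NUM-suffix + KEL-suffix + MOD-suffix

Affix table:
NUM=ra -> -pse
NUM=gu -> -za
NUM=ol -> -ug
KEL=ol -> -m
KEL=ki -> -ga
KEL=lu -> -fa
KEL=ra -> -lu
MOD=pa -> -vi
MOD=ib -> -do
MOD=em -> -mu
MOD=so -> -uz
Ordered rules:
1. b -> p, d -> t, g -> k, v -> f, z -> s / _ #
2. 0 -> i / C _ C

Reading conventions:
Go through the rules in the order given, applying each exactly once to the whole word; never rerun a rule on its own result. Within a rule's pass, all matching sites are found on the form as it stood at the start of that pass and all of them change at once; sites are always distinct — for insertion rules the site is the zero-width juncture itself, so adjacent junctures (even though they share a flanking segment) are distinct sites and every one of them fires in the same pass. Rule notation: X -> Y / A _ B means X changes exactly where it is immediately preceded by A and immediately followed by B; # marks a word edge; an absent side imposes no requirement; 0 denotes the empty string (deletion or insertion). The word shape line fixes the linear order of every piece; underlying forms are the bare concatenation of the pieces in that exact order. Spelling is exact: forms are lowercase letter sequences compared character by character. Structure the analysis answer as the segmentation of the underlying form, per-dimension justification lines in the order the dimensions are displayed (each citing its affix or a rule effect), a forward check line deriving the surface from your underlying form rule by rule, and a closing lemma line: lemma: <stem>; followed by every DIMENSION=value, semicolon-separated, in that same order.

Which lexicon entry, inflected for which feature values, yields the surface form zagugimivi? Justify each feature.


underlying: zag-ug-m-vi
NUM=ol - signalled by the affix -ug
KEL=ol - signalled by the affix -m
MOD=pa - signalled by the affix -vi
check: zagugmvi -> zagugmvi -> zagugimivi
lemma: zag; NUM=ol; KEL=ol; MOD=pa


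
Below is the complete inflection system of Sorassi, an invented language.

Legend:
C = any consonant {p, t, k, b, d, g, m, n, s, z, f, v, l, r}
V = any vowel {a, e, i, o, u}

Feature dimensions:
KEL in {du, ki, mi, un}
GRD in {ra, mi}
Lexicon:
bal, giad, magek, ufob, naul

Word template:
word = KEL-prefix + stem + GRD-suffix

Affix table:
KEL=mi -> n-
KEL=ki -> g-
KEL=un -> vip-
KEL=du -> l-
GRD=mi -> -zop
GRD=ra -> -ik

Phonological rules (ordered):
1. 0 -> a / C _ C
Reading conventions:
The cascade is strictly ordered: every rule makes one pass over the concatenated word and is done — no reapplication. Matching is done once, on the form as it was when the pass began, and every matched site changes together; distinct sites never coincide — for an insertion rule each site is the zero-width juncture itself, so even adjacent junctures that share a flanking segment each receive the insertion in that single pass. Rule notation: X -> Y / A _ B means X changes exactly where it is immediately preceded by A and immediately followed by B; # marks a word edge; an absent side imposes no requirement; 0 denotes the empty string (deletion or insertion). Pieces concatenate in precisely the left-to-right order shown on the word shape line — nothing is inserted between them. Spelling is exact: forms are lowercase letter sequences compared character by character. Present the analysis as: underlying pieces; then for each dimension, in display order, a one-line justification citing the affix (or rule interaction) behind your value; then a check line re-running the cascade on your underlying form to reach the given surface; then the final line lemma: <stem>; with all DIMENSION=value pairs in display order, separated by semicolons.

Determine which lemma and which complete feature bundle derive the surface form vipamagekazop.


underlying: vip-magek-zop
KEL=un - signalled by the affix vip-
GRD=mi - signalled by the affix -zop
check: vipmagekzop -> vipamagekazop
lemma: magek; KEL=un; GRD=mi


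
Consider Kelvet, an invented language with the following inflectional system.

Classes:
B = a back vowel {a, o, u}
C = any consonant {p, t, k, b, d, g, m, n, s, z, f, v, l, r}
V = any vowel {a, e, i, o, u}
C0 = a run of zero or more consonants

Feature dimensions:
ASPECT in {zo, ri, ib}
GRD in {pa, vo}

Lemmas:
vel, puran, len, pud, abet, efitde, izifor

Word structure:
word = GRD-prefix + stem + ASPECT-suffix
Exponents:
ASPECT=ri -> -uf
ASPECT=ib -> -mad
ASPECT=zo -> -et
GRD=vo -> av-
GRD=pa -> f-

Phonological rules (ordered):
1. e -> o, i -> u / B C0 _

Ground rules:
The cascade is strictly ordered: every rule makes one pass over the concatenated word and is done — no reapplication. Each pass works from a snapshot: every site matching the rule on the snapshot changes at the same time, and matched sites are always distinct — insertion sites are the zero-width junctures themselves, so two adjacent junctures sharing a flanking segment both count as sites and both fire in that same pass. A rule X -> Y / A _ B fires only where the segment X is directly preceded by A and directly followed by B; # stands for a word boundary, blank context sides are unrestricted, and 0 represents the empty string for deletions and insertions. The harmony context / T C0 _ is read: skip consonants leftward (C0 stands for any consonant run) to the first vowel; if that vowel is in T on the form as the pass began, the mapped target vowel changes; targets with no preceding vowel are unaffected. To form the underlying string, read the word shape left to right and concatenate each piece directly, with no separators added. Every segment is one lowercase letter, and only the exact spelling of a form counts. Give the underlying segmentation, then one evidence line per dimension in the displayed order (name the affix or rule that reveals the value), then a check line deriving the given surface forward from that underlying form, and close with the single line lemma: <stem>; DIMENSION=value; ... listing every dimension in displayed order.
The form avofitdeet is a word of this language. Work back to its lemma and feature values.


underlying: av-efitde-et
ASPECT=zo - signalled by the affix -et
GRD=vo - signalled by the affix av-
check: avefitdeet -> avofitdeet
lemma: efitde; ASPECT=zo; GRD=vo


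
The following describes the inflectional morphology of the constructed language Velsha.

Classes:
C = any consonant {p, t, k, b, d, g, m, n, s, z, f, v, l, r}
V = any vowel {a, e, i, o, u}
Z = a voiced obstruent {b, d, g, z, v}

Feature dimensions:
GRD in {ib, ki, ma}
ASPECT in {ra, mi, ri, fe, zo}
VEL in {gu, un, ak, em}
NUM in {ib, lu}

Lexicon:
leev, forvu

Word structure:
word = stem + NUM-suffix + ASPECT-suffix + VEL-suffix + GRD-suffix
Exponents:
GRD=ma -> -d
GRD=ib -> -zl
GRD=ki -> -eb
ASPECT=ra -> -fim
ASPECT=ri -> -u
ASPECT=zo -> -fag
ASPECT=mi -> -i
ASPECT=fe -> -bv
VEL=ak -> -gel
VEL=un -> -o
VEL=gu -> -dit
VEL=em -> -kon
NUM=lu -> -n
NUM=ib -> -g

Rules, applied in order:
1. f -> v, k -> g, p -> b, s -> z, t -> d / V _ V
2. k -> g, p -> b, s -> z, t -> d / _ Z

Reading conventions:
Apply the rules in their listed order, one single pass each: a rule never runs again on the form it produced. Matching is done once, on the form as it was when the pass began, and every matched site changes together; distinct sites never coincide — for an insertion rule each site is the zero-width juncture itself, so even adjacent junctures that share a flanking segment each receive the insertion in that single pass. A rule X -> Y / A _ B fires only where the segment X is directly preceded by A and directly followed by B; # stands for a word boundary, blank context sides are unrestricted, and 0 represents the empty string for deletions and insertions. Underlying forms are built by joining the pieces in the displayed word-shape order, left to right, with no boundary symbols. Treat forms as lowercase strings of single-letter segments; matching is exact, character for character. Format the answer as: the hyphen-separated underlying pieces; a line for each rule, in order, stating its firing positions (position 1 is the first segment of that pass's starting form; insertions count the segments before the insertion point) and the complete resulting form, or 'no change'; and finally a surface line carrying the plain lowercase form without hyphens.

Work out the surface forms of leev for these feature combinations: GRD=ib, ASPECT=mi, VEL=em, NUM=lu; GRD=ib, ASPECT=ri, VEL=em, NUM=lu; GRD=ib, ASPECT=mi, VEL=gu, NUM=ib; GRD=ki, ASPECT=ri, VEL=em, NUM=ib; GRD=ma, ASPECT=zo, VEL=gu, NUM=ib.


cell GRD=ib, ASPECT=mi, VEL=em, NUM=lu:
underlying: leev-n-i-kon-zl
1. f -> v, k -> g, p -> b, s -> z, t -> d / V _ V: fires at position(s) 7: leevnigonzl
2. k -> g, p -> b, s -> z, t -> d / _ Z: no change
surface: leevnigonzl

cell GRD=ib, ASPECT=ri, VEL=em, NUM=lu:
underlying: leev-n-u-kon-zl
1. f -> v, k -> g, p -> b, s -> z, t -> d / V _ V: fires at position(s) 7: leevnugonzl
2. k -> g, p -> b, s -> z, t -> d / _ Z: no change
surface: leevnugonzl

cell GRD=ib, ASPECT=mi, VEL=gu, NUM=ib:
underlying: leev-g-i-dit-zl
1. f -> v, k -> g, p -> b, s -> z, t -> d / V _ V: no change
2. k -> g, p -> b, s -> z, t -> d / _ Z: fires at position(s) 9: leevgididzl
surface: leevgididzl

cell GRD=ki, ASPECT=ri, VEL=em, NUM=ib:
underlying: leev-g-u-kon-eb
1. f -> v, k -> g, p -> b, s -> z, t -> d / V _ V: fires at position(s) 7: leevgugoneb
2. k -> g, p -> b, s -> z, t -> d / _ Z: no change
surface: leevgugoneb

cell GRD=ma, ASPECT=zo, VEL=gu, NUM=ib:
underlying: leev-g-fag-dit-d
1. f -> v, k -> g, p -> b, s -> z, t -> d / V _ V: no change
2. k -> g, p -> b, s -> z, t -> d / _ Z: fires at position(s) 11: leevgfagdidd
surface: leevgfagdidd


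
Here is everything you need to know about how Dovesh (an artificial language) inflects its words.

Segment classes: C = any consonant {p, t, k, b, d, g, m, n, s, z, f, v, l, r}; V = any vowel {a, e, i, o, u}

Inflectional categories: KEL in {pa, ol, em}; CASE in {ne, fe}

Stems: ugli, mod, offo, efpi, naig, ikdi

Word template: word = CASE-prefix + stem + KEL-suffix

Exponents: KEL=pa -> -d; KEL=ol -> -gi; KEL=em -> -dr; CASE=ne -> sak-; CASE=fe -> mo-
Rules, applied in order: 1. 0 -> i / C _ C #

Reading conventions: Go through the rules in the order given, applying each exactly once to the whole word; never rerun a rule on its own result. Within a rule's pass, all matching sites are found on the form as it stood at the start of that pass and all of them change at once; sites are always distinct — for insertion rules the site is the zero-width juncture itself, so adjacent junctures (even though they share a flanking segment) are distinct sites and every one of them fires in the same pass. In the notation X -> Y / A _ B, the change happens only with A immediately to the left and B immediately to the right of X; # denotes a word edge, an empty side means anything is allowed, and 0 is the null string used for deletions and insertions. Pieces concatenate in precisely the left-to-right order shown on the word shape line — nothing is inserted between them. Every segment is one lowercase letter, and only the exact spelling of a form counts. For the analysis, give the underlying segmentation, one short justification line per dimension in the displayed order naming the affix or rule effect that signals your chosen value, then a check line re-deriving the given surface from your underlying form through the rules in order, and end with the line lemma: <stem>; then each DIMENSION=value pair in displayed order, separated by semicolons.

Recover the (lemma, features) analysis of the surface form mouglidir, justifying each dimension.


underlying: mo-ugli-dr
KEL=em - signalled by the affix -dr
CASE=fe - signalled by the affix mo-
check: mouglidr -> mouglidir
lemma: ugli; KEL=em; CASE=fe


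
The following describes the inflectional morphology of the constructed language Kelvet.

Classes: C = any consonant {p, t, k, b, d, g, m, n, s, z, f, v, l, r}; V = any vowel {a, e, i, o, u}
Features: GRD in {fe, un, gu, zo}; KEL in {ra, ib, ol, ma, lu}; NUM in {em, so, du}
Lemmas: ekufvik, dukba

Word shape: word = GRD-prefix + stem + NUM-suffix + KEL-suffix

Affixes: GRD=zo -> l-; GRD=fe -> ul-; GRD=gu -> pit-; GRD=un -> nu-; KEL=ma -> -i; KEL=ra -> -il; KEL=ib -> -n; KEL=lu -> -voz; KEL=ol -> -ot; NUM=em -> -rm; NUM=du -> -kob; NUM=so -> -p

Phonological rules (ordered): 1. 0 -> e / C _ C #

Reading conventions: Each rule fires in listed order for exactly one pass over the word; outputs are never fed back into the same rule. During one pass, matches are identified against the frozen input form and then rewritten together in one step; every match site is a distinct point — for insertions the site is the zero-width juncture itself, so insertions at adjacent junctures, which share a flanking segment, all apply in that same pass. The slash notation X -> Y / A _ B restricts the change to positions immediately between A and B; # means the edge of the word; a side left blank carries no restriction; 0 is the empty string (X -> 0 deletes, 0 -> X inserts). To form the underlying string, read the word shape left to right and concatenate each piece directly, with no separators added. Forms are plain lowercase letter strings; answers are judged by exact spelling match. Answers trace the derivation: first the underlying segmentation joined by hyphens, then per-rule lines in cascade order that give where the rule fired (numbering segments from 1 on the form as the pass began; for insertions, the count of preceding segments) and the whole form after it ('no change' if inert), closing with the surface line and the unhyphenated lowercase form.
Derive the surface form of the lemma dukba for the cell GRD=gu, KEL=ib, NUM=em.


underlying: pit-dukba-rm-n
1. 0 -> e / C _ C #: inserts after position(s) 10: pitdukbarmen
surface: pitdukbarmen


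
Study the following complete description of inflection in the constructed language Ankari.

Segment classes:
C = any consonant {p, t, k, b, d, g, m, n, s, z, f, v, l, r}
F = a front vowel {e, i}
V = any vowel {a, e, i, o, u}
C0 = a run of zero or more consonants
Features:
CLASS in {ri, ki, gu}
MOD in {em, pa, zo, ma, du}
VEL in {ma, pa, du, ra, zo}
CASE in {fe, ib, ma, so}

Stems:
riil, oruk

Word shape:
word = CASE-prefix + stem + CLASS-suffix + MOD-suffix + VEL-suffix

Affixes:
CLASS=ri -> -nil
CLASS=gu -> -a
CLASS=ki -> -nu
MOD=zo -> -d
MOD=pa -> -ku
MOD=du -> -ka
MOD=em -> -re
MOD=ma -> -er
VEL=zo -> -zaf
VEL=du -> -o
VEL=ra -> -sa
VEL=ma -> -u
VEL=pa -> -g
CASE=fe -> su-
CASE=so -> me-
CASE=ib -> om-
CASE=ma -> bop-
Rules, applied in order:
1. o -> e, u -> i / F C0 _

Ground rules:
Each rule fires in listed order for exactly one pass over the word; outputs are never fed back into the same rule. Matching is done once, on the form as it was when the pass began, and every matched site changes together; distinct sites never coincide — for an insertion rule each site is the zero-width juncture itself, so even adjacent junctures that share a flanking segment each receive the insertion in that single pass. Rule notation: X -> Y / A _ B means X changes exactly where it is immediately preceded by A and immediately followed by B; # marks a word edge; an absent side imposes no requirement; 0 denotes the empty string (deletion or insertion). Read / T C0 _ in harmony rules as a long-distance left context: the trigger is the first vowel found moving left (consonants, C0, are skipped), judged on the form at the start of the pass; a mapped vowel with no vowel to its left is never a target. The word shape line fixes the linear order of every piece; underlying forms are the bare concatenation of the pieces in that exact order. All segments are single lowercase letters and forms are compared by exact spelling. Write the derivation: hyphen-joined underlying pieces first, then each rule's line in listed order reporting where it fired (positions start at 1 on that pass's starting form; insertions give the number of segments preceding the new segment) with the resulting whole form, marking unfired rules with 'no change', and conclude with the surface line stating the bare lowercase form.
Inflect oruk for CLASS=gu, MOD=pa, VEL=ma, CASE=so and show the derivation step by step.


underlying: me-oruk-a-ku-u
1. o -> e, u -> i / F C0 _: fires at position(s) 3: meerukakuu
surface: meerukakuu


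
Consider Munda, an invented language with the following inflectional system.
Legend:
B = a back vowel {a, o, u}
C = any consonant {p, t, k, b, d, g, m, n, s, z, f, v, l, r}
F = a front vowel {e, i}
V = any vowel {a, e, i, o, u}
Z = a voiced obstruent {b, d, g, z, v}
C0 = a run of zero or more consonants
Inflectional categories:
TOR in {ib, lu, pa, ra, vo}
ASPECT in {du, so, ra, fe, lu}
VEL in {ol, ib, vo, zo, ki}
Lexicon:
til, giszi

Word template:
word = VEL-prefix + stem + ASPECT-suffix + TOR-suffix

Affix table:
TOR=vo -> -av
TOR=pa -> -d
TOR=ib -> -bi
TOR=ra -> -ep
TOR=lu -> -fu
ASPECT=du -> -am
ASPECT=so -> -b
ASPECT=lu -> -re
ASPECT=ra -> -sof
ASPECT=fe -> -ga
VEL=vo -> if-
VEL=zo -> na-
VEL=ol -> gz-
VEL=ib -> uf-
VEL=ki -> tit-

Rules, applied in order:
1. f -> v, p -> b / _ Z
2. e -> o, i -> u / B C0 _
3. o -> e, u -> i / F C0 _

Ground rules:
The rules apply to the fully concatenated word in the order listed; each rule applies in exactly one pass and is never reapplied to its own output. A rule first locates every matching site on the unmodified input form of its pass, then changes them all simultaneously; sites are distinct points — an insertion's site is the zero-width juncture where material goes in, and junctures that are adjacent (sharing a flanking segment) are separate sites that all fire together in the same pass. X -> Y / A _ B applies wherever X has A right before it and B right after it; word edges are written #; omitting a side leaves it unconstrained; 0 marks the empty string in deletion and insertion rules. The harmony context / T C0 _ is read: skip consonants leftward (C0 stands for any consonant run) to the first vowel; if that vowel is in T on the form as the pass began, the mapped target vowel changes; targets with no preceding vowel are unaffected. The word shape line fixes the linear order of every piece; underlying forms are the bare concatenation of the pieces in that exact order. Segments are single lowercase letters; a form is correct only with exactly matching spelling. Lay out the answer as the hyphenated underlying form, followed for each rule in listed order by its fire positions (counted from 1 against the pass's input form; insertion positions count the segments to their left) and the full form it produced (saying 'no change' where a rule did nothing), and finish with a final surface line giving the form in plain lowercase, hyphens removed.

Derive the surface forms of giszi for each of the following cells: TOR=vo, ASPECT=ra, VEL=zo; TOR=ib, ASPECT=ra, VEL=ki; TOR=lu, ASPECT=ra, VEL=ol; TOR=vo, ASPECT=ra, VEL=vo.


cell TOR=vo, ASPECT=ra, VEL=zo:
underlying: na-giszi-sof-av
1. f -> v, p -> b / _ Z: no change
2. e -> o, i -> u / B C0 _: fires at position(s) 4: naguszisofav
3. o -> e, u -> i / F C0 _: fires at position(s) 9: naguszisefav
surface: naguszisefav

cell TOR=ib, ASPECT=ra, VEL=ki:
underlying: tit-giszi-sof-bi
1. f -> v, p -> b / _ Z: fires at position(s) 11: titgiszisovbi
2. e -> o, i -> u / B C0 _: fires at position(s) 13: titgiszisovbu
3. o -> e, u -> i / F C0 _: fires at position(s) 10: titgiszisevbu
surface: titgiszisevbu

cell TOR=lu, ASPECT=ra, VEL=ol:
underlying: gz-giszi-sof-fu
1. f -> v, p -> b / _ Z: no change
2. e -> o, i -> u / B C0 _: no change
3. o -> e, u -> i / F C0 _: fires at position(s) 9: gzgisziseffu
surface: gzgisziseffu

cell TOR=vo, ASPECT=ra, VEL=vo:
underlying: if-giszi-sof-av
1. f -> v, p -> b / _ Z: fires at position(s) 2: ivgiszisofav
2. e -> o, i -> u / B C0 _: no change
3. o -> e, u -> i / F C0 _: fires at position(s) 9: ivgiszisefav
surface: ivgiszisefav


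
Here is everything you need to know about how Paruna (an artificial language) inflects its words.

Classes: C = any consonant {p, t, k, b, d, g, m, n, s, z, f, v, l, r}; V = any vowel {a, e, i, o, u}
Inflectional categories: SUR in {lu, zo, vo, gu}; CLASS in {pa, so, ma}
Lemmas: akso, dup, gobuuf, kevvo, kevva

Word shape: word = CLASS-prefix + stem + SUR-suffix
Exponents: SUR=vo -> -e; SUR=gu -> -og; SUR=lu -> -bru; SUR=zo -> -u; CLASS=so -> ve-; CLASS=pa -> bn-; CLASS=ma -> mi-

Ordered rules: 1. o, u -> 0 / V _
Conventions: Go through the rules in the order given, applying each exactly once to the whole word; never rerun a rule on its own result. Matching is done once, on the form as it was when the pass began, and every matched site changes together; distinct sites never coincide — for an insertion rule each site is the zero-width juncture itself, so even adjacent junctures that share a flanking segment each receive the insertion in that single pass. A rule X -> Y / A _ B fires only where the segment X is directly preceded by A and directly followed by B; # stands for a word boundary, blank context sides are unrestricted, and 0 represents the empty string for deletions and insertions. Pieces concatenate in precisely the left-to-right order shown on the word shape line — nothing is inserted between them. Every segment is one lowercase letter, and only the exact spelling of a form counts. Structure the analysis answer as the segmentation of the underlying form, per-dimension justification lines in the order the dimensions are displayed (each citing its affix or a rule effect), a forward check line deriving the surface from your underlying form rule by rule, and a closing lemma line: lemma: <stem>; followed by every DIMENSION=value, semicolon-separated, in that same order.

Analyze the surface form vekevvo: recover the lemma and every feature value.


underlying: ve-kevvo-u
SUR=zo - signalled by the affix -u
CLASS=so - signalled by the affix ve-
check: vekevvou -> vekevvo
lemma: kevvo; SUR=zo; CLASS=so
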